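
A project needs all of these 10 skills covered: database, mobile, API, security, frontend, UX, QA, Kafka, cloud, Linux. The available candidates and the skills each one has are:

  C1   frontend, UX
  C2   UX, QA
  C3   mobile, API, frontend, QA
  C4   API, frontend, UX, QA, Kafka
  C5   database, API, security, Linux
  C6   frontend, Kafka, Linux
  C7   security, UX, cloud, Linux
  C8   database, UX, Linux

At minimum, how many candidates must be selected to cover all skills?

C3, C4, C5, C7 together cover {database, mobile, API, security, frontend, UX, QA, Kafka, cloud, Linux} — every skill.
No 3 of the 8 candidates cover everything (all 56 triples fall short), so 4 is minimum.

4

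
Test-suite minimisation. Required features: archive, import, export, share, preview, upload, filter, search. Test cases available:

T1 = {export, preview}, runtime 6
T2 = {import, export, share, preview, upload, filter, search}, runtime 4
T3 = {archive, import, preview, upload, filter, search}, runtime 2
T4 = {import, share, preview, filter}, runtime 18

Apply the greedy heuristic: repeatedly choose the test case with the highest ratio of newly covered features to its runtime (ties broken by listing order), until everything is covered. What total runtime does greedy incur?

6

Pick 1: T3 adds 6 new (archive, import, preview, upload, filter, search) at runtime 2 (ratio 6/2).
Pick 2: T2 adds 2 new (export, share) at runtime 4 (ratio 2/4).
Greedy total runtime: 2 + 4 = 6.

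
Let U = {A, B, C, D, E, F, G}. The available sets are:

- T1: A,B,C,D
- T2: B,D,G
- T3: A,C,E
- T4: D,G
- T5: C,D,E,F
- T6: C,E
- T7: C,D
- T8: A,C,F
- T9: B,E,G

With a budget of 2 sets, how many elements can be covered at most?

Choosing T1, T5 covers {A, B, C, D, E, F} — 6 elements.
No choice of 2 sets does better; here G is left uncovered.

6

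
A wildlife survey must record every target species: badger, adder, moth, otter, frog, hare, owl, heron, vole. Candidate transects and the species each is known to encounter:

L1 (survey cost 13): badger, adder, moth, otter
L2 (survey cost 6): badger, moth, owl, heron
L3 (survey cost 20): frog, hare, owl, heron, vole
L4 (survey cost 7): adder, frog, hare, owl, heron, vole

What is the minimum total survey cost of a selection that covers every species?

L1, L4 cover every species at survey cost 13 + 7 = 20.
Any cover uses at least 2 transects; among all covering selections none totals below 20.
Greedy by coverage-per-survey cost would pick L4, L2, L1 for 26 — worse than the optimum 20.

20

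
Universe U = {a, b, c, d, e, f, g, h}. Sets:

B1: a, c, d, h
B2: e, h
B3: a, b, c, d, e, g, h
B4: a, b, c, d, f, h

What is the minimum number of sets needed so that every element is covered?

B3, B4 together cover {a, b, c, d, e, f, g, h} — every element.
No single set contains all 8 elements, so 2 is optimal.

2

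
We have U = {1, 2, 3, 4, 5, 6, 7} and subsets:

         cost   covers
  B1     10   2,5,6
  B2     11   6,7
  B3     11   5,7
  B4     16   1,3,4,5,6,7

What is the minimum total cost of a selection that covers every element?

B1, B4 cover every element at cost 10 + 16 = 26.
Any cover uses at least 2 sets; among all covering selections none totals below 26.

26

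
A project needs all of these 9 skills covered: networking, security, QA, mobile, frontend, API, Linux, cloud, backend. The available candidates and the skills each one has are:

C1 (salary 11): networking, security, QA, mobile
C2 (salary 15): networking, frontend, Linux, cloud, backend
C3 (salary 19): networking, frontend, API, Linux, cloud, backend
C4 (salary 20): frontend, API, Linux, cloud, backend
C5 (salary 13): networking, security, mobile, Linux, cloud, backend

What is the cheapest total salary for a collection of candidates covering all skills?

C1, C3 cover every skill at salary 11 + 19 = 30.
Any cover uses at least 2 candidates; among all covering selections none totals below 30.

30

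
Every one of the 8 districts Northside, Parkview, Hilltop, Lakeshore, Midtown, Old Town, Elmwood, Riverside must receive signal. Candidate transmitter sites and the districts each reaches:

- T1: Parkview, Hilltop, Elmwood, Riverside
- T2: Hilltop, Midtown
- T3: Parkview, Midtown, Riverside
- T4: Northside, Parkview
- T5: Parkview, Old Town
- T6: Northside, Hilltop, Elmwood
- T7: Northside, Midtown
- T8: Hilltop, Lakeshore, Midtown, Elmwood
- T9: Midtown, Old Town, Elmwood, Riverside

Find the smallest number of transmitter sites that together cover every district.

T4, T8, T9 together cover {Northside, Parkview, Hilltop, Lakeshore, Midtown, Old Town, Elmwood, Riverside} — every district.
No 2 of the 9 transmitter sites cover everything (all 36 pairs fall short), so 3 is minimum.
Greedy (largest uncovered first) would take T1, T7, T5, T8 — 4 transmitter sites — but 3 suffice.

3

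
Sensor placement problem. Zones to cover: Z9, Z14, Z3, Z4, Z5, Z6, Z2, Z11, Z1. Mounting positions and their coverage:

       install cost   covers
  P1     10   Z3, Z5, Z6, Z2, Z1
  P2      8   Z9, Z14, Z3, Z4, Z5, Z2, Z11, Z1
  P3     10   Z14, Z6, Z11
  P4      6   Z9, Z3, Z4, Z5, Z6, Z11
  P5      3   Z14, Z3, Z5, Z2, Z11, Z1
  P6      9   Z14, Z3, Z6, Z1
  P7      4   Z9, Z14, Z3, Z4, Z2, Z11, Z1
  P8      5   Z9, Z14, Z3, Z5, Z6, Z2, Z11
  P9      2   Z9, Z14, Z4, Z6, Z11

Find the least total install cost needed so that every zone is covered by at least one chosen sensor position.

5

P5, P9 cover every zone at install cost 3 + 2 = 5.
Any cover uses at least 2 sensor positions; among all covering selections none totals below 5.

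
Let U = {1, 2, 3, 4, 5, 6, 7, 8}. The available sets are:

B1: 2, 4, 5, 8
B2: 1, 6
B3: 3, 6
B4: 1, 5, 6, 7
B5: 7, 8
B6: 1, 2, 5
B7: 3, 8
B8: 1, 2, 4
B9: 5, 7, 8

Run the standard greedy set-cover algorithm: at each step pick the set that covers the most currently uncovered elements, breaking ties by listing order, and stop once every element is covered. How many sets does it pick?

Pick 1: B1 covers 4 new elements (2, 4, 5, 8).
Pick 2: B4 covers 3 new elements (1, 6, 7).
Pick 3: B3 covers 1 new elements (3).
Greedy uses 3 sets.

3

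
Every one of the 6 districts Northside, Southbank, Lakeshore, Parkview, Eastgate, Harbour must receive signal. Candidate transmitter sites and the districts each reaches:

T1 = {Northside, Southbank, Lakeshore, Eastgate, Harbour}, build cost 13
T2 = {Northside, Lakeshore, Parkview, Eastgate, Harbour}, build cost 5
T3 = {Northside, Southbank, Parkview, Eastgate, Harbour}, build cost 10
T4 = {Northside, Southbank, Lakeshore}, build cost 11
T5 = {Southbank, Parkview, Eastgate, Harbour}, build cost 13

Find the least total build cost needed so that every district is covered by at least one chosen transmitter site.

T2, T3 cover every district at build cost 5 + 10 = 15.
Any cover uses at least 2 transmitter sites; among all covering selections none totals below 15.

15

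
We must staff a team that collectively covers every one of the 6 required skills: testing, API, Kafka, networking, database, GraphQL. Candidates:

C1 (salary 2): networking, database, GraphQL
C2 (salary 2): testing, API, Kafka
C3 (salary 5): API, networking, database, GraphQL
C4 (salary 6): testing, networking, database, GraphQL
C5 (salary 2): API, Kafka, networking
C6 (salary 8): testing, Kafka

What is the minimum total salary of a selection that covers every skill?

4

C1, C2 cover every skill at salary 2 + 2 = 4.
Any cover uses at least 2 candidates; among all covering selections none totals below 4.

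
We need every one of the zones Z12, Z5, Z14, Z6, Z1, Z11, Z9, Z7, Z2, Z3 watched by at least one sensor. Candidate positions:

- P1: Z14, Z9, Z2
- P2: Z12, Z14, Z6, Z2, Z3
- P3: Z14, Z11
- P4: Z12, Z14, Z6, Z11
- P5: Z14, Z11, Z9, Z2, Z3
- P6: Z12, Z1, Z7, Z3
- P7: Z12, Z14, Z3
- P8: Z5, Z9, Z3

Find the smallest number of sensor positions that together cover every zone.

4

P1, P4, P6, P8 together cover {Z12, Z5, Z14, Z6, Z1, Z11, Z9, Z7, Z2, Z3} — every zone.
No 3 of the 8 sensor positions cover everything (all 56 triples fall short), so 4 is minimum.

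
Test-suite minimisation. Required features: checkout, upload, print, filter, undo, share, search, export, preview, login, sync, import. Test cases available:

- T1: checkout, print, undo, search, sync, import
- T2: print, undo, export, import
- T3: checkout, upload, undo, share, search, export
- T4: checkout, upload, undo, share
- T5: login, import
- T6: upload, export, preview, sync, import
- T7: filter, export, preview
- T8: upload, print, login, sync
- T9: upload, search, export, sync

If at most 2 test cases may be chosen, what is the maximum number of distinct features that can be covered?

9

Choosing T1, T3 covers {checkout, upload, print, undo, share, search, export, sync, import} — 9 features.
No choice of 2 test cases does better; here filter, preview, login are left uncovered.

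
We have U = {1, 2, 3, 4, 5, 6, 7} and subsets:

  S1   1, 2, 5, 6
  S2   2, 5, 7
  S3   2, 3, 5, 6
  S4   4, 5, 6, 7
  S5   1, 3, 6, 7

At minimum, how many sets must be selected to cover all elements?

S1, S3, S4 together cover {1, 2, 3, 4, 5, 6, 7} — every element.
No 2 of the 5 sets cover everything (all 10 pairs fall short), so 3 is minimum.

3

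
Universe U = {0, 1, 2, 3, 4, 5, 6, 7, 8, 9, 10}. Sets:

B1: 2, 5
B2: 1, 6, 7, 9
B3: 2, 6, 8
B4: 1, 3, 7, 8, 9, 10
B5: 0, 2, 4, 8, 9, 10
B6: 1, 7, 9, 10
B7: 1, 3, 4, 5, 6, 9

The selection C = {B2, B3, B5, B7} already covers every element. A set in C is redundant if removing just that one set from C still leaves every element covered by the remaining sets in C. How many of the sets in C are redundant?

1

Drop B2: 7 uncovered — not redundant.
Drop B3: the rest still cover every element — redundant.
Drop B5: 0, 10 uncovered — not redundant.
Drop B7: 3, 5 uncovered — not redundant.
1 redundant: B3.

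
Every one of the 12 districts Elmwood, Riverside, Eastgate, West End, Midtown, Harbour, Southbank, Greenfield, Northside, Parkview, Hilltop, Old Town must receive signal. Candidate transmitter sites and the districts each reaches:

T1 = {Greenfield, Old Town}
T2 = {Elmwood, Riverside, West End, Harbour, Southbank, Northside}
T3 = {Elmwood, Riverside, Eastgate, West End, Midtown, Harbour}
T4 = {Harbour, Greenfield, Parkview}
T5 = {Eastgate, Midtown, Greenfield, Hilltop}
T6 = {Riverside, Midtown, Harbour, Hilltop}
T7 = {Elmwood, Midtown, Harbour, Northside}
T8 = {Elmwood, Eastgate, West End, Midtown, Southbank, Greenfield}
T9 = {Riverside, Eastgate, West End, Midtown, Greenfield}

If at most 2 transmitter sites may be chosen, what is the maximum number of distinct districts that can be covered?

10

Choosing T2, T5 covers {Elmwood, Riverside, Eastgate, West End, Midtown, Harbour, Southbank, Greenfield, Northside, Hilltop} — 10 districts.
No choice of 2 transmitter sites does better; here Parkview, Old Town are left uncovered.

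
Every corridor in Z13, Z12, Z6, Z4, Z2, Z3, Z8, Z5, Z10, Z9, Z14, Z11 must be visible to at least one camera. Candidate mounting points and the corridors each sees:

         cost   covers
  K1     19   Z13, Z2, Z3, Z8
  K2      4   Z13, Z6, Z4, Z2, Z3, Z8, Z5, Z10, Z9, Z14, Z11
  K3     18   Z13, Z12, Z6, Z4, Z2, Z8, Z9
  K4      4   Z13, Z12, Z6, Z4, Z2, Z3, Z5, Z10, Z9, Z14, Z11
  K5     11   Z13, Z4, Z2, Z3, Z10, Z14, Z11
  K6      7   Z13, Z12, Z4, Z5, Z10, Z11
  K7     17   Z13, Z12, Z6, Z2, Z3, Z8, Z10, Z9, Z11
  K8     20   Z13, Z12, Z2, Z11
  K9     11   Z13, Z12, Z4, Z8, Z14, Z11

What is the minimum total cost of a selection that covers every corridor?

K2, K4 cover every corridor at cost 4 + 4 = 8.
Any cover uses at least 2 camera mounts; among all covering selections none totals below 8.

8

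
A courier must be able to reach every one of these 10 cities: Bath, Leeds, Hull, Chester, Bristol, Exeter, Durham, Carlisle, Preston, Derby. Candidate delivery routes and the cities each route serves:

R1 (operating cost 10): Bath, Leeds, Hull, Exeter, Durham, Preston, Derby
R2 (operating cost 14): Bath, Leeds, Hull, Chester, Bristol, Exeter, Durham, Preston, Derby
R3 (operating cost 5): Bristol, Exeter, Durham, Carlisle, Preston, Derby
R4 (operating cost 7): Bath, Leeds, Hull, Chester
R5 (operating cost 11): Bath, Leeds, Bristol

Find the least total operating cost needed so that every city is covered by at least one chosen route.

12

R3, R4 cover every city at operating cost 5 + 7 = 12.
Any cover uses at least 2 routes; among all covering selections none totals below 12.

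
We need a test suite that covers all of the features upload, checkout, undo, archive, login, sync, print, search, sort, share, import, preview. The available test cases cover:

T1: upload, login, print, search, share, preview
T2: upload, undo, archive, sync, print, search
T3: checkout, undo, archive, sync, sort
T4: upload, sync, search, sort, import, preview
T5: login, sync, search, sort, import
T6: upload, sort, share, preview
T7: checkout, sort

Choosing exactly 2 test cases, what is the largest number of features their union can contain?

Choosing T1, T3 covers {upload, checkout, undo, archive, login, sync, print, search, sort, share, preview} — 11 features.
No choice of 2 test cases does better; here import is left uncovered.

11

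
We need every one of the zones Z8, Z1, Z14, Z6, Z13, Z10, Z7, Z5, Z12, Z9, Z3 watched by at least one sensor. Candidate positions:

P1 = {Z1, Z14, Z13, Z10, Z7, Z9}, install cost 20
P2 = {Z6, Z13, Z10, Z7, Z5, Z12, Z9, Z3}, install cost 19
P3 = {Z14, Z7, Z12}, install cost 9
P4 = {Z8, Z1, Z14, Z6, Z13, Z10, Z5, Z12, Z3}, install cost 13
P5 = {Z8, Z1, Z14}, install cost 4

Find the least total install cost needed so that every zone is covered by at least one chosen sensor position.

P2, P5 cover every zone at install cost 19 + 4 = 23.
Any cover uses at least 2 sensor positions; among all covering selections none totals below 23.
Greedy by coverage-per-install cost would pick P5, P4, P3, P2 for 45 — worse than the optimum 23.

23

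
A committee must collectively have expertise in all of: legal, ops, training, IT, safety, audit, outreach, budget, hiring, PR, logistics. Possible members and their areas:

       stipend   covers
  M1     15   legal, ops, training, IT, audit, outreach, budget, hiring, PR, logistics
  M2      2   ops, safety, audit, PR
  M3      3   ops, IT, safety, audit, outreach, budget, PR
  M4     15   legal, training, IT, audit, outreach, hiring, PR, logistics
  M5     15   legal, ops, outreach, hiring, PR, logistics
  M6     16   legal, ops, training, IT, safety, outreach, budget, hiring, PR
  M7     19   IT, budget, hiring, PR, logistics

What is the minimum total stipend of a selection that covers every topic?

M1, M2 cover every topic at stipend 15 + 2 = 17.
Any cover uses at least 2 members; among all covering selections none totals below 17.
Greedy by coverage-per-stipend would pick M3, M1 for 18 — worse than the optimum 17.

17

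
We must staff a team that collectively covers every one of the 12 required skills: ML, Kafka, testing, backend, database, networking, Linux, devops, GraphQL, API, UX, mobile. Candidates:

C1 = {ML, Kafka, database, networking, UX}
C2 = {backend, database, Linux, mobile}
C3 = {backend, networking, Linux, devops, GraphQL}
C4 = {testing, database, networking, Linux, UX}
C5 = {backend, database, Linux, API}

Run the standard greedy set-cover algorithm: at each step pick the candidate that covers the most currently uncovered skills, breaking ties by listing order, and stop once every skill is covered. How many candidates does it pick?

Pick 1: C1 covers 5 new skills (ML, Kafka, database, networking, UX).
Pick 2: C3 covers 4 new skills (backend, Linux, devops, GraphQL).
Pick 3: C2 covers 1 new skills (mobile).
Pick 4: C4 covers 1 new skills (testing).
Pick 5: C5 covers 1 new skills (API).
Greedy uses 5 candidates.

5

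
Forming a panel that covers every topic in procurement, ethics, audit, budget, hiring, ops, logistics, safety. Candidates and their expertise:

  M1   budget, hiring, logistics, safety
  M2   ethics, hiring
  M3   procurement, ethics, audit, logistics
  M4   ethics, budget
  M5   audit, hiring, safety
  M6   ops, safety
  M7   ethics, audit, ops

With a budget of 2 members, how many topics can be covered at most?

Choosing M1, M3 covers {procurement, ethics, audit, budget, hiring, logistics, safety} — 7 topics.
No choice of 2 members does better; here ops is left uncovered.

7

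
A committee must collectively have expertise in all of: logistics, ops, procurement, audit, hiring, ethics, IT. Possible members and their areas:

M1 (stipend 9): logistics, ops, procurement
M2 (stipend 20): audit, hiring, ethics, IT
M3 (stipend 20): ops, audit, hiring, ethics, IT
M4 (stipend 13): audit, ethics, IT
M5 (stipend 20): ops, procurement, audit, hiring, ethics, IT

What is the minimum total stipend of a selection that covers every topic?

M1, M2 cover every topic at stipend 9 + 20 = 29.
Any cover uses at least 2 members; among all covering selections none totals below 29.

29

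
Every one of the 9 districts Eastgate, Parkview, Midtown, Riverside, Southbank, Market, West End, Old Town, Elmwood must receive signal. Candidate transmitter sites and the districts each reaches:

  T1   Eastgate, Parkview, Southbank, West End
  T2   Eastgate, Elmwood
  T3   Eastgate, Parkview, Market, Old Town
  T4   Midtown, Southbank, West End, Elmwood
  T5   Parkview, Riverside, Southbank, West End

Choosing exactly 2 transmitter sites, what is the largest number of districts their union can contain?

8

Choosing T3, T4 covers {Eastgate, Parkview, Midtown, Southbank, Market, West End, Old Town, Elmwood} — 8 districts.
No choice of 2 transmitter sites does better; here Riverside is left uncovered.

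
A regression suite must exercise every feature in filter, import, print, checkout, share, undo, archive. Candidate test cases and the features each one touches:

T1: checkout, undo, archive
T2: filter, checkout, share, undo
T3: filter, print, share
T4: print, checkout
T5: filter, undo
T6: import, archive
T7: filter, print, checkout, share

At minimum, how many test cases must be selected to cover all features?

T1, T3, T6 together cover {filter, import, print, checkout, share, undo, archive} — every feature.
No 2 of the 7 test cases cover everything (all 21 pairs fall short), so 3 is minimum.

3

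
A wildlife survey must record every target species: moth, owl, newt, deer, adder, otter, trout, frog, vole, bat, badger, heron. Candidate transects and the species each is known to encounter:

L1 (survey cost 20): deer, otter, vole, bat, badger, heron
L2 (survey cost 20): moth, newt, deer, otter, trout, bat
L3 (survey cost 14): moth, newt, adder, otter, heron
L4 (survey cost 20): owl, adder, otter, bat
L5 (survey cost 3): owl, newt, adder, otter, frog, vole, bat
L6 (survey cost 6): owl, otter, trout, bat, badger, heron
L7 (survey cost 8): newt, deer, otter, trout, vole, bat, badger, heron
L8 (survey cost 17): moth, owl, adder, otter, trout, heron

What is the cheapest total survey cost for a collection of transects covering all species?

25

L3, L5, L7 cover every species at survey cost 14 + 3 + 8 = 25.
Any cover uses at least 3 transects; among all covering selections none totals below 25.
Greedy by coverage-per-survey cost would pick L5, L6, L7, L3 for 31 — worse than the optimum 25.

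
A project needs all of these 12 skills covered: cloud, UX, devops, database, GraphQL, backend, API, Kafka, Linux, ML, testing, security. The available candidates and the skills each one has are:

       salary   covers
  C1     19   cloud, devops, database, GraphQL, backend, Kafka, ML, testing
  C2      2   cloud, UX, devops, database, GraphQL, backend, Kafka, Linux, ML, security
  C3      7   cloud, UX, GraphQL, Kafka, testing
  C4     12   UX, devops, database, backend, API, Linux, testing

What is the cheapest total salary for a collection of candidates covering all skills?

14

C2, C4 cover every skill at salary 2 + 12 = 14.
Any cover uses at least 2 candidates; among all covering selections none totals below 14.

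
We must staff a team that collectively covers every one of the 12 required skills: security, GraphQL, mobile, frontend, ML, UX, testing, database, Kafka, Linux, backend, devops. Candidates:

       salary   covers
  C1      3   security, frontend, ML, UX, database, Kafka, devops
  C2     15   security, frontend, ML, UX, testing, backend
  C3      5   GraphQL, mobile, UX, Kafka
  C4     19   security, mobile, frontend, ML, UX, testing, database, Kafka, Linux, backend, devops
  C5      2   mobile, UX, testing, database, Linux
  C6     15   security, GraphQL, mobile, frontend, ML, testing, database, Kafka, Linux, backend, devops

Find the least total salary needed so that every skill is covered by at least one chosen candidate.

17

C5, C6 cover every skill at salary 2 + 15 = 17.
Any cover uses at least 2 candidates; among all covering selections none totals below 17.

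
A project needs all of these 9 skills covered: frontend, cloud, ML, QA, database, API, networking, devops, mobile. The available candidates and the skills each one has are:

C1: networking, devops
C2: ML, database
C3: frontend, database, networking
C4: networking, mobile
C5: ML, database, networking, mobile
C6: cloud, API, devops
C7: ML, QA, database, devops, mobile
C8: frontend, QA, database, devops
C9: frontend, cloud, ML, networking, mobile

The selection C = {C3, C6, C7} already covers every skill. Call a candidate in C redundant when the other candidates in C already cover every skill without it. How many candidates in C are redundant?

Drop C3: frontend, networking uncovered — not redundant.
Drop C6: cloud, API uncovered — not redundant.
Drop C7: ML, QA, mobile uncovered — not redundant.
None of the candidates in C is redundant.

0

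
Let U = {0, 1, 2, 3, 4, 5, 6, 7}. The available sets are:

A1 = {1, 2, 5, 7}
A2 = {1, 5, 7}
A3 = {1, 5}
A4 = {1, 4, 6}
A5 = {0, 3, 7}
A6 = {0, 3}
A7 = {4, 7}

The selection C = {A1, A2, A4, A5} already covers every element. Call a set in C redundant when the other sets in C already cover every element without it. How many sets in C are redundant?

1

Drop A1: 2 uncovered — not redundant.
Drop A2: the rest still cover every element — redundant.
Drop A4: 4, 6 uncovered — not redundant.
Drop A5: 0, 3 uncovered — not redundant.
1 redundant: A2.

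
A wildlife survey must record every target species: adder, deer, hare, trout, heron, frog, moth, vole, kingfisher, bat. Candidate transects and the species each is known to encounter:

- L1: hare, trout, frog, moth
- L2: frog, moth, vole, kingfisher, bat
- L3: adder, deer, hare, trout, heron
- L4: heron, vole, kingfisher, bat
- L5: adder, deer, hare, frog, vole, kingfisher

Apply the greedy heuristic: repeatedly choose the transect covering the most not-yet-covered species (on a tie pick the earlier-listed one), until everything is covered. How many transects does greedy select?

3

Pick 1: L5 covers 6 new species (adder, deer, hare, frog, vole, kingfisher).
Pick 2: L1 covers 2 new species (trout, moth).
Pick 3: L4 covers 2 new species (heron, bat).
Greedy uses 3 transects. (The true minimum is 2.)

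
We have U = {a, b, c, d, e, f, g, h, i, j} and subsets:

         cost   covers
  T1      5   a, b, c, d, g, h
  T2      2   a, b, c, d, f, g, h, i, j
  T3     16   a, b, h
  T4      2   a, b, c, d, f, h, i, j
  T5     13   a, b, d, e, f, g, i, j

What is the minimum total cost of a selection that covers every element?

T2, T5 cover every element at cost 2 + 13 = 15.
Any cover uses at least 2 sets; among all covering selections none totals below 15.

15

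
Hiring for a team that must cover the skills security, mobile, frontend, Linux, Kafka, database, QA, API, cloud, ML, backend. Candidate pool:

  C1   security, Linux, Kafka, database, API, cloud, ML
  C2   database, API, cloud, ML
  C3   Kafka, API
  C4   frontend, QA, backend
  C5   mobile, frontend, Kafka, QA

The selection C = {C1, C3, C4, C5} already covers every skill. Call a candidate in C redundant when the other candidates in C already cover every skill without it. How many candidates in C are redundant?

1

Drop C1: security, Linux, database, cloud, … uncovered — not redundant.
Drop C3: the rest still cover every skill — redundant.
Drop C4: backend uncovered — not redundant.
Drop C5: mobile uncovered — not redundant.
1 redundant: C3.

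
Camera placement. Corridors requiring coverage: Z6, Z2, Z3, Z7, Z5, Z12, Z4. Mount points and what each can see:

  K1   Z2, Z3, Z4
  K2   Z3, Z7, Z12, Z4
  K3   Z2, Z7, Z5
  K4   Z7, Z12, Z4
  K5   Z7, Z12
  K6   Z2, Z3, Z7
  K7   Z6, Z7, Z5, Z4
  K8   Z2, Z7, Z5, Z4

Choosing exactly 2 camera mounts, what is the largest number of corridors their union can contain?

6

Choosing K1, K7 covers {Z6, Z2, Z3, Z7, Z5, Z4} — 6 corridors.
No choice of 2 camera mounts does better; here Z12 is left uncovered.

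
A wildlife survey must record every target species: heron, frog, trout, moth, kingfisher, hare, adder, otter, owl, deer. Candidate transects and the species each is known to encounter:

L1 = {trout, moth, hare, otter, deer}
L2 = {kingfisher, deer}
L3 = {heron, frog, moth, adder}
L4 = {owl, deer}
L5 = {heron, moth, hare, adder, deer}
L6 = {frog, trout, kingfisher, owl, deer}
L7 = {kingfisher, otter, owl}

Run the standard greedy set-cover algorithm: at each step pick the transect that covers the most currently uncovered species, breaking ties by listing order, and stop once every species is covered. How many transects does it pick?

3

Pick 1: L1 covers 5 new species (trout, moth, hare, otter, deer).
Pick 2: L3 covers 3 new species (heron, frog, adder).
Pick 3: L6 covers 2 new species (kingfisher, owl).
Greedy uses 3 transects.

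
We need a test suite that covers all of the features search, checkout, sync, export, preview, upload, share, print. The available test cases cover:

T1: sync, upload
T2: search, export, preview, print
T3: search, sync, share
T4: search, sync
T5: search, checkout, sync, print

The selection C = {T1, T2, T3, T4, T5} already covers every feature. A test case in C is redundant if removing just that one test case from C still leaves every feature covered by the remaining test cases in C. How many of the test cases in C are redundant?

Drop T1: upload uncovered — not redundant.
Drop T2: export, preview uncovered — not redundant.
Drop T3: share uncovered — not redundant.
Drop T4: the rest still cover every feature — redundant.
Drop T5: checkout uncovered — not redundant.
1 redundant: T4.

1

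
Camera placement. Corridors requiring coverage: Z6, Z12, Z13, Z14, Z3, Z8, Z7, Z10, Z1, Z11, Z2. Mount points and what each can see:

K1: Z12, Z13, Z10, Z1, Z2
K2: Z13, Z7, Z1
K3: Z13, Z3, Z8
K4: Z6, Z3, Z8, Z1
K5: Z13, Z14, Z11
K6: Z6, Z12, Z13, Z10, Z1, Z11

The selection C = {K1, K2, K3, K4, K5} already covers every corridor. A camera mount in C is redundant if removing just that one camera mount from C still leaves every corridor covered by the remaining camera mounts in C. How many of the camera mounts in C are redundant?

1

Drop K1: Z12, Z10, Z2 uncovered — not redundant.
Drop K2: Z7 uncovered — not redundant.
Drop K3: the rest still cover every corridor — redundant.
Drop K4: Z6 uncovered — not redundant.
Drop K5: Z14, Z11 uncovered — not redundant.
1 redundant: K3.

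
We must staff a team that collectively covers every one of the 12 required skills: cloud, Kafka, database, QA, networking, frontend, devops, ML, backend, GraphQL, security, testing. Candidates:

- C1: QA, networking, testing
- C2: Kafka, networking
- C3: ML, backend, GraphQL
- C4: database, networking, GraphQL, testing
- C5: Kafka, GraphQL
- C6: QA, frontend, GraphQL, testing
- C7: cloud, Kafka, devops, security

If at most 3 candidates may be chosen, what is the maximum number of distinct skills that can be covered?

10

Choosing C1, C3, C7 covers {cloud, Kafka, QA, networking, devops, ML, backend, GraphQL, security, testing} — 10 skills.
No choice of 3 candidates does better; here database, frontend are left uncovered.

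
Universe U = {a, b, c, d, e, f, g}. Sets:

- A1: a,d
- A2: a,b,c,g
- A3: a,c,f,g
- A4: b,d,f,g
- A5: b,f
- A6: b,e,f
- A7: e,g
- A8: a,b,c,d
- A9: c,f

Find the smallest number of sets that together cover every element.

A1, A2, A6 together cover {a, b, c, d, e, f, g} — every element.
No 2 of the 9 sets cover everything (all 36 pairs fall short), so 3 is minimum.

3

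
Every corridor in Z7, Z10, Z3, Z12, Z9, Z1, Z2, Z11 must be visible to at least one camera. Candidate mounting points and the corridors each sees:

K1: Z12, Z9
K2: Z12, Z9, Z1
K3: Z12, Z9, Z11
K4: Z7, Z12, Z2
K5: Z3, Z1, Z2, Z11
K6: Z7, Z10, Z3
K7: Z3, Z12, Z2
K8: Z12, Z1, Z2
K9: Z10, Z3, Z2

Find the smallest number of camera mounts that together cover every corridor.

3

K1, K5, K6 together cover {Z7, Z10, Z3, Z12, Z9, Z1, Z2, Z11} — every corridor.
No 2 of the 9 camera mounts cover everything (all 36 pairs fall short), so 3 is minimum.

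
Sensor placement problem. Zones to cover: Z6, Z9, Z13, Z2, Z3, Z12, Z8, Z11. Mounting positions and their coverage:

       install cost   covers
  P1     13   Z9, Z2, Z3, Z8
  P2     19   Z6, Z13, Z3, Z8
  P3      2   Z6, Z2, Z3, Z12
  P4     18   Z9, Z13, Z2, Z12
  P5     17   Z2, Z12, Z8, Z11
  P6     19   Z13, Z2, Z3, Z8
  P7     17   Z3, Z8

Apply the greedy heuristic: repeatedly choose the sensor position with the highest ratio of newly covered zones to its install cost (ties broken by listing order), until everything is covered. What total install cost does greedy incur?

50

Pick 1: P3 adds 4 new (Z6, Z2, Z3, Z12) at install cost 2 (ratio 4/2).
Pick 2: P1 adds 2 new (Z9, Z8) at install cost 13 (ratio 2/13).
Pick 3: P5 adds 1 new (Z11) at install cost 17 (ratio 1/17).
Pick 4: P4 adds 1 new (Z13) at install cost 18 (ratio 1/18).
Greedy total install cost: 2 + 13 + 17 + 18 = 50. (The true optimum is 37, so greedy overshoots here.)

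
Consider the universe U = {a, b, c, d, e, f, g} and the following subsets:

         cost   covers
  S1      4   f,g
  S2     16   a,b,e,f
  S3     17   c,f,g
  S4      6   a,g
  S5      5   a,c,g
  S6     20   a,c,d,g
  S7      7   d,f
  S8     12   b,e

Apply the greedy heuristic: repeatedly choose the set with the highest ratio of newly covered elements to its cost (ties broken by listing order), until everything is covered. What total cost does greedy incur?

24

Pick 1: S5 adds 3 new (a, c, g) at cost 5 (ratio 3/5).
Pick 2: S7 adds 2 new (d, f) at cost 7 (ratio 2/7).
Pick 3: S8 adds 2 new (b, e) at cost 12 (ratio 2/12).
Greedy total cost: 5 + 7 + 12 = 24.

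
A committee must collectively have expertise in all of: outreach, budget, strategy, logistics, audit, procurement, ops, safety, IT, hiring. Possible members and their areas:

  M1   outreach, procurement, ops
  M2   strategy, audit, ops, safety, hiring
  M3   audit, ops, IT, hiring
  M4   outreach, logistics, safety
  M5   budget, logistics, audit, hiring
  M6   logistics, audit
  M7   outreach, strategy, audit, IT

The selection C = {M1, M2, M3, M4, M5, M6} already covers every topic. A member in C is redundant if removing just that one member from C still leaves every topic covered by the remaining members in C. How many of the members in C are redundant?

Drop M1: procurement uncovered — not redundant.
Drop M2: strategy uncovered — not redundant.
Drop M3: IT uncovered — not redundant.
Drop M4: the rest still cover every topic — redundant.
Drop M5: budget uncovered — not redundant.
Drop M6: the rest still cover every topic — redundant.
2 redundant: M4, M6.

2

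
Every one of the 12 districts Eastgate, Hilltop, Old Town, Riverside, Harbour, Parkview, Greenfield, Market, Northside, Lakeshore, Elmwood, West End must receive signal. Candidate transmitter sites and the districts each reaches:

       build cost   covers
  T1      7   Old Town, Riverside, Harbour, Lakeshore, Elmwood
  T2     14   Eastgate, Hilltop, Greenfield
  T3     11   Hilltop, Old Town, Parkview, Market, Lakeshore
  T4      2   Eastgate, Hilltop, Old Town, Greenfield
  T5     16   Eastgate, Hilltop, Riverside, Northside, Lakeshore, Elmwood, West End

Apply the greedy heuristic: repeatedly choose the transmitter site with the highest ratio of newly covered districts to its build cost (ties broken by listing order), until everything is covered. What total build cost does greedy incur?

Pick 1: T4 adds 4 new (Eastgate, Hilltop, Old Town, Greenfield) at build cost 2 (ratio 4/2).
Pick 2: T1 adds 4 new (Riverside, Harbour, Lakeshore, Elmwood) at build cost 7 (ratio 4/7).
Pick 3: T3 adds 2 new (Parkview, Market) at build cost 11 (ratio 2/11).
Pick 4: T5 adds 2 new (Northside, West End) at build cost 16 (ratio 2/16).
Greedy total build cost: 2 + 7 + 11 + 16 = 36.

36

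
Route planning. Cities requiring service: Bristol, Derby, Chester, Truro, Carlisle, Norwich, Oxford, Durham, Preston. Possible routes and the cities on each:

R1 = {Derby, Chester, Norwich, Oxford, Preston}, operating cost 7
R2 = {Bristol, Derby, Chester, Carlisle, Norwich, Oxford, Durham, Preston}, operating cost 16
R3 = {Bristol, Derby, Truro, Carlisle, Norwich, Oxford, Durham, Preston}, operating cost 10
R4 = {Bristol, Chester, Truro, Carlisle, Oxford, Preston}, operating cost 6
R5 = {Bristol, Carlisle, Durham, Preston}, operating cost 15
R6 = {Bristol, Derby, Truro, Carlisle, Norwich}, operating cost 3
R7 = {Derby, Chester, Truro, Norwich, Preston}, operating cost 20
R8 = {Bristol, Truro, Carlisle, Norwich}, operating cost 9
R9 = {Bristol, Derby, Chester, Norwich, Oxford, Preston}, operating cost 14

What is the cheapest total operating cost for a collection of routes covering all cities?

R3, R4 cover every city at operating cost 10 + 6 = 16.
Any cover uses at least 2 routes; among all covering selections none totals below 16.
Greedy by coverage-per-operating cost would pick R6, R4, R3 for 19 — worse than the optimum 16.

16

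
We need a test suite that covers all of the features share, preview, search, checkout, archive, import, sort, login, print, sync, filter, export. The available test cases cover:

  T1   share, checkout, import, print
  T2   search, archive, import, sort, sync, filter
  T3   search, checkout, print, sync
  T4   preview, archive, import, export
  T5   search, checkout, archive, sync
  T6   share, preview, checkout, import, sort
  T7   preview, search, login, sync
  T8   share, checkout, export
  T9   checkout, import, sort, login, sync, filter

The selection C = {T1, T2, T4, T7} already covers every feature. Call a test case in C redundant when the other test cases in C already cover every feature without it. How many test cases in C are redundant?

Drop T1: share, checkout, print uncovered — not redundant.
Drop T2: sort, filter uncovered — not redundant.
Drop T4: export uncovered — not redundant.
Drop T7: login uncovered — not redundant.
None of the test cases in C is redundant.

0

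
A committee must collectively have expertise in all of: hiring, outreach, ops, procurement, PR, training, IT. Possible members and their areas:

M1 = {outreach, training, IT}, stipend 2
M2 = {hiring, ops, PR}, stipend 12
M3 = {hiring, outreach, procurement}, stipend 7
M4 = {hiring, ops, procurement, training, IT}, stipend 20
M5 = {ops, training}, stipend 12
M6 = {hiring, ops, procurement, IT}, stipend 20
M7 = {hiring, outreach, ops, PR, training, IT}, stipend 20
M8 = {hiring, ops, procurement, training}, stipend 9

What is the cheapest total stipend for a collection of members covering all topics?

M1, M2, M3 cover every topic at stipend 2 + 12 + 7 = 21.
Any cover uses at least 2 members; among all covering selections none totals below 21.

21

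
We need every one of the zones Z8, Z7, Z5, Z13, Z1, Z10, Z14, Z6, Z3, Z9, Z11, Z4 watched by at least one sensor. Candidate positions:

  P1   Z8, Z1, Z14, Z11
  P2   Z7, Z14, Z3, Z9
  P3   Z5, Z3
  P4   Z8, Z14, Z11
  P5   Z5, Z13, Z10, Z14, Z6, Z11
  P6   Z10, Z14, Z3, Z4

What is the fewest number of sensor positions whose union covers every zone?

P1, P2, P5, P6 together cover {Z8, Z7, Z5, Z13, Z1, Z10, Z14, Z6, Z3, Z9, Z11, Z4} — every zone.
No 3 of the 6 sensor positions cover everything (all 20 triples fall short), so 4 is minimum.

4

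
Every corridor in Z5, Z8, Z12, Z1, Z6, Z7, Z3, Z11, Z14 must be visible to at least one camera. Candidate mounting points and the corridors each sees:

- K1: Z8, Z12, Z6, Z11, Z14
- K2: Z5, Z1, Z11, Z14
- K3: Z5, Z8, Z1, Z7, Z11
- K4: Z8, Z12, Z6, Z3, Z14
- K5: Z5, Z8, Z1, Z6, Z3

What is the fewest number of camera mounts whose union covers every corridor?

2

K3, K4 together cover {Z5, Z8, Z12, Z1, Z6, Z7, Z3, Z11, Z14} — every corridor.
No single camera mount contains all 9 corridors, so 2 is optimal.
Greedy (largest uncovered first) would take K1, K3, K4 — 3 camera mounts — but 2 suffice.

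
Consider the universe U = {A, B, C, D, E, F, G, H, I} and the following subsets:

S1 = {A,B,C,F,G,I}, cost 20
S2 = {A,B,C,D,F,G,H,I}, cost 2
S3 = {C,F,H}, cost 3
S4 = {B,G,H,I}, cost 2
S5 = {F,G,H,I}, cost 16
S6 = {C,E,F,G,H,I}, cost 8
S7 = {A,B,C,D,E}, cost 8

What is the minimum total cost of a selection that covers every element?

S2, S6 cover every element at cost 2 + 8 = 10.
Any cover uses at least 2 sets; among all covering selections none totals below 10.

10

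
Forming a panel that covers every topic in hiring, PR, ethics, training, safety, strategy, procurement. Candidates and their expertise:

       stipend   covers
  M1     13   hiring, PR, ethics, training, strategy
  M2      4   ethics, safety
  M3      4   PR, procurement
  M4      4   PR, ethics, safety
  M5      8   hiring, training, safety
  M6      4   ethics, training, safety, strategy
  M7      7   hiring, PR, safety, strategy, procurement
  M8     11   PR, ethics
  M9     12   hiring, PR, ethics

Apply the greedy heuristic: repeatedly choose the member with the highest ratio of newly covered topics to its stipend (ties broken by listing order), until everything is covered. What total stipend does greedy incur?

15

Pick 1: M6 adds 4 new (ethics, training, safety, strategy) at stipend 4 (ratio 4/4).
Pick 2: M3 adds 2 new (PR, procurement) at stipend 4 (ratio 2/4).
Pick 3: M7 adds 1 new (hiring) at stipend 7 (ratio 1/7).
Greedy total stipend: 4 + 4 + 7 = 15. (The true optimum is 11, so greedy overshoots here.)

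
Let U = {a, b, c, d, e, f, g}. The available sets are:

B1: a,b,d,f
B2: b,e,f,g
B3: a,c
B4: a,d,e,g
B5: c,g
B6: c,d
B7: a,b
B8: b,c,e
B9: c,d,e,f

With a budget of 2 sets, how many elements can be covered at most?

6

Choosing B1, B2 covers {a, b, d, e, f, g} — 6 elements.
No choice of 2 sets does better; here c is left uncovered.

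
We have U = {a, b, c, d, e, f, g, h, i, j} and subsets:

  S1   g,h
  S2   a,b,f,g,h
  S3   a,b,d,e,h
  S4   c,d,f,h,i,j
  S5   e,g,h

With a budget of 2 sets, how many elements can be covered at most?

Choosing S2, S4 covers {a, b, c, d, f, g, h, i, j} — 9 elements.
No choice of 2 sets does better; here e is left uncovered.

9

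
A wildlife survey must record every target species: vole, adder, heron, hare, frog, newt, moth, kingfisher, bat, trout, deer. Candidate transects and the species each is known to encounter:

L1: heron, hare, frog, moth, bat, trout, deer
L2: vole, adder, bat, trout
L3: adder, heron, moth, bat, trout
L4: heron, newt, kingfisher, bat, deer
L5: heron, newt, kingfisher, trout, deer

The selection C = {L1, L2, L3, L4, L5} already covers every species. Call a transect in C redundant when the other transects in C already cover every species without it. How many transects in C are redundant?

Drop L1: hare, frog uncovered — not redundant.
Drop L2: vole uncovered — not redundant.
Drop L3: the rest still cover every species — redundant.
Drop L4: the rest still cover every species — redundant.
Drop L5: the rest still cover every species — redundant.
3 redundant: L3, L4, L5.

3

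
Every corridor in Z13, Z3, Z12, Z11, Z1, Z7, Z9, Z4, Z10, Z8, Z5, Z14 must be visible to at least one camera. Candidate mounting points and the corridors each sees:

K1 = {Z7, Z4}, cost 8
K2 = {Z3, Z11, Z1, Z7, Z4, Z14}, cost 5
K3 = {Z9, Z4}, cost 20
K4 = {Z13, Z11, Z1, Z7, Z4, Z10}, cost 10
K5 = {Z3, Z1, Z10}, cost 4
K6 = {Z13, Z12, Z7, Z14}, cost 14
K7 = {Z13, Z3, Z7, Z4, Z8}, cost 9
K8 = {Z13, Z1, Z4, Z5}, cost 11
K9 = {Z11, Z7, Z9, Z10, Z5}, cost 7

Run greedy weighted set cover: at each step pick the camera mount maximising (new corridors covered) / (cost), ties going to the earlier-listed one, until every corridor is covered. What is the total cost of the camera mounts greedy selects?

Pick 1: K2 adds 6 new (Z3, Z11, Z1, Z7, Z4, Z14) at cost 5 (ratio 6/5).
Pick 2: K9 adds 3 new (Z9, Z10, Z5) at cost 7 (ratio 3/7).
Pick 3: K7 adds 2 new (Z13, Z8) at cost 9 (ratio 2/9).
Pick 4: K6 adds 1 new (Z12) at cost 14 (ratio 1/14).
Greedy total cost: 5 + 7 + 9 + 14 = 35. (The true optimum is 34, so greedy overshoots here.)

35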